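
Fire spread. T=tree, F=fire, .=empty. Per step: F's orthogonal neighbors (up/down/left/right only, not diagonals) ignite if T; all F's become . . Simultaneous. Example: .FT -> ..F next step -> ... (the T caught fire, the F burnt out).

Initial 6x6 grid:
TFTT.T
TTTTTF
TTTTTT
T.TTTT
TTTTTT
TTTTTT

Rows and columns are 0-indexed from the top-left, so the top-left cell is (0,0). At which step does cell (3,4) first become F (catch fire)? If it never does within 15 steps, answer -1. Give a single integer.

Step 1: cell (3,4)='T' (+6 fires, +2 burnt)
Step 2: cell (3,4)='T' (+7 fires, +6 burnt)
Step 3: cell (3,4)='F' (+5 fires, +7 burnt)
  -> target ignites at step 3
Step 4: cell (3,4)='.' (+5 fires, +5 burnt)
Step 5: cell (3,4)='.' (+4 fires, +5 burnt)
Step 6: cell (3,4)='.' (+4 fires, +4 burnt)
Step 7: cell (3,4)='.' (+1 fires, +4 burnt)
Step 8: cell (3,4)='.' (+0 fires, +1 burnt)
  fire out at step 8

3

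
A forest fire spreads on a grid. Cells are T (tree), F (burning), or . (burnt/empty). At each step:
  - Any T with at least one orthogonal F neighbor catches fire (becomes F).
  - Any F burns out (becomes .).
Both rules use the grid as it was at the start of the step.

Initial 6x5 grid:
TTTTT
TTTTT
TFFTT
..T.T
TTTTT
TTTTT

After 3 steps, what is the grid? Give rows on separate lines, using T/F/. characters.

Step 1: 5 trees catch fire, 2 burn out
  TTTTT
  TFFTT
  F..FT
  ..F.T
  TTTTT
  TTTTT
Step 2: 6 trees catch fire, 5 burn out
  TFFTT
  F..FT
  ....F
  ....T
  TTFTT
  TTTTT
Step 3: 7 trees catch fire, 6 burn out
  F..FT
  ....F
  .....
  ....F
  TF.FT
  TTFTT

F..FT
....F
.....
....F
TF.FT
TTFTT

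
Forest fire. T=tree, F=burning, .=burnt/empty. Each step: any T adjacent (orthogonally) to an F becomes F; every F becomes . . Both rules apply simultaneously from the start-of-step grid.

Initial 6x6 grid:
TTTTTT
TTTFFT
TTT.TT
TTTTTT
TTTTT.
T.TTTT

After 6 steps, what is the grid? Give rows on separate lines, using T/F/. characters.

Step 1: 5 trees catch fire, 2 burn out
  TTTFFT
  TTF..F
  TTT.FT
  TTTTTT
  TTTTT.
  T.TTTT
Step 2: 6 trees catch fire, 5 burn out
  TTF..F
  TF....
  TTF..F
  TTTTFT
  TTTTT.
  T.TTTT
Step 3: 7 trees catch fire, 6 burn out
  TF....
  F.....
  TF....
  TTFF.F
  TTTTF.
  T.TTTT
Step 4: 6 trees catch fire, 7 burn out
  F.....
  ......
  F.....
  TF....
  TTFF..
  T.TTFT
Step 5: 5 trees catch fire, 6 burn out
  ......
  ......
  ......
  F.....
  TF....
  T.FF.F
Step 6: 1 trees catch fire, 5 burn out
  ......
  ......
  ......
  ......
  F.....
  T.....

......
......
......
......
F.....
T.....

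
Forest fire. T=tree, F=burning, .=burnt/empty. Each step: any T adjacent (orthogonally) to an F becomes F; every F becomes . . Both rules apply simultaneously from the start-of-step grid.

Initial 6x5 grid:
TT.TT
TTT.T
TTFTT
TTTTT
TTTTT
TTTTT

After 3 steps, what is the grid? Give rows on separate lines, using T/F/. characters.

Step 1: 4 trees catch fire, 1 burn out
  TT.TT
  TTF.T
  TF.FT
  TTFTT
  TTTTT
  TTTTT
Step 2: 6 trees catch fire, 4 burn out
  TT.TT
  TF..T
  F...F
  TF.FT
  TTFTT
  TTTTT
Step 3: 8 trees catch fire, 6 burn out
  TF.TT
  F...F
  .....
  F...F
  TF.FT
  TTFTT

TF.TT
F...F
.....
F...F
TF.FT
TTFTT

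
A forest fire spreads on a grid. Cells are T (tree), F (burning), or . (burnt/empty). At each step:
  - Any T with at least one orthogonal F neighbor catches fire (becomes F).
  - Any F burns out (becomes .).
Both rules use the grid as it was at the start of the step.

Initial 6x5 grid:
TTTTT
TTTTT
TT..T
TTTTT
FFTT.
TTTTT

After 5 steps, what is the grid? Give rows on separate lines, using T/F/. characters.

Step 1: 5 trees catch fire, 2 burn out
  TTTTT
  TTTTT
  TT..T
  FFTTT
  ..FT.
  FFTTT
Step 2: 5 trees catch fire, 5 burn out
  TTTTT
  TTTTT
  FF..T
  ..FTT
  ...F.
  ..FTT
Step 3: 4 trees catch fire, 5 burn out
  TTTTT
  FFTTT
  ....T
  ...FT
  .....
  ...FT
Step 4: 5 trees catch fire, 4 burn out
  FFTTT
  ..FTT
  ....T
  ....F
  .....
  ....F
Step 5: 3 trees catch fire, 5 burn out
  ..FTT
  ...FT
  ....F
  .....
  .....
  .....

..FTT
...FT
....F
.....
.....
.....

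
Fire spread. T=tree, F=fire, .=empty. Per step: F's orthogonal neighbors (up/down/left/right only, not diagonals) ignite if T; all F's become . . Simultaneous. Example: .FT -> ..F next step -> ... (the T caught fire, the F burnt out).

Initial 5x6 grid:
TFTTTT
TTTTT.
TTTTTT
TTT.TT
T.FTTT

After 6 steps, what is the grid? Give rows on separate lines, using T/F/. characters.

Step 1: 5 trees catch fire, 2 burn out
  F.FTTT
  TFTTT.
  TTTTTT
  TTF.TT
  T..FTT
Step 2: 7 trees catch fire, 5 burn out
  ...FTT
  F.FTT.
  TFFTTT
  TF..TT
  T...FT
Step 3: 7 trees catch fire, 7 burn out
  ....FT
  ...FT.
  F..FTT
  F...FT
  T....F
Step 4: 5 trees catch fire, 7 burn out
  .....F
  ....F.
  ....FT
  .....F
  F.....
Step 5: 1 trees catch fire, 5 burn out
  ......
  ......
  .....F
  ......
  ......
Step 6: 0 trees catch fire, 1 burn out
  ......
  ......
  ......
  ......
  ......

......
......
......
......
......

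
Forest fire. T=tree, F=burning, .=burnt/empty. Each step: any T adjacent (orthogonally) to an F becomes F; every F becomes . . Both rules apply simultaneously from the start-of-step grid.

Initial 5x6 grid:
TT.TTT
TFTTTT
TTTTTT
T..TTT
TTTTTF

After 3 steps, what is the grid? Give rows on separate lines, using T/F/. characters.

Step 1: 6 trees catch fire, 2 burn out
  TF.TTT
  F.FTTT
  TFTTTT
  T..TTF
  TTTTF.
Step 2: 7 trees catch fire, 6 burn out
  F..TTT
  ...FTT
  F.FTTF
  T..TF.
  TTTF..
Step 3: 8 trees catch fire, 7 burn out
  ...FTT
  ....FF
  ...FF.
  F..F..
  TTF...

...FTT
....FF
...FF.
F..F..
TTF...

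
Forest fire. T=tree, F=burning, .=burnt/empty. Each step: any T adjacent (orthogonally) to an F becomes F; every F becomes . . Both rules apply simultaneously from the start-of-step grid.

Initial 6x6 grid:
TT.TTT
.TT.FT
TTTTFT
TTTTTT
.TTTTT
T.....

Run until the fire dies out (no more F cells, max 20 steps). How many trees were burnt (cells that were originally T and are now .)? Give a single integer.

Answer: 24

Derivation:
Step 1: +5 fires, +2 burnt (F count now 5)
Step 2: +6 fires, +5 burnt (F count now 6)
Step 3: +5 fires, +6 burnt (F count now 5)
Step 4: +4 fires, +5 burnt (F count now 4)
Step 5: +3 fires, +4 burnt (F count now 3)
Step 6: +1 fires, +3 burnt (F count now 1)
Step 7: +0 fires, +1 burnt (F count now 0)
Fire out after step 7
Initially T: 25, now '.': 35
Total burnt (originally-T cells now '.'): 24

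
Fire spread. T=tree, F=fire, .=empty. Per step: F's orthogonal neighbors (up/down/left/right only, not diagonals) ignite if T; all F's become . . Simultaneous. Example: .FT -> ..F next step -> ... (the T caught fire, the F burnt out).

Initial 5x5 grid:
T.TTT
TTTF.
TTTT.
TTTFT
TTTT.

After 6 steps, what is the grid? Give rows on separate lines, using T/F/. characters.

Step 1: 6 trees catch fire, 2 burn out
  T.TFT
  TTF..
  TTTF.
  TTF.F
  TTTF.
Step 2: 6 trees catch fire, 6 burn out
  T.F.F
  TF...
  TTF..
  TF...
  TTF..
Step 3: 4 trees catch fire, 6 burn out
  T....
  F....
  TF...
  F....
  TF...
Step 4: 3 trees catch fire, 4 burn out
  F....
  .....
  F....
  .....
  F....
Step 5: 0 trees catch fire, 3 burn out
  .....
  .....
  .....
  .....
  .....
Step 6: 0 trees catch fire, 0 burn out
  .....
  .....
  .....
  .....
  .....

.....
.....
.....
.....
.....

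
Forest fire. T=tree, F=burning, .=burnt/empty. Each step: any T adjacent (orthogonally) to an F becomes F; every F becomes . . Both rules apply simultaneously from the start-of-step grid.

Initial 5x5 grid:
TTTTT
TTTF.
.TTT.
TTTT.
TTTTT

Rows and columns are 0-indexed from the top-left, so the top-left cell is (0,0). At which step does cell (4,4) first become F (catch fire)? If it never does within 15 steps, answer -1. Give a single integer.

Step 1: cell (4,4)='T' (+3 fires, +1 burnt)
Step 2: cell (4,4)='T' (+5 fires, +3 burnt)
Step 3: cell (4,4)='T' (+5 fires, +5 burnt)
Step 4: cell (4,4)='F' (+4 fires, +5 burnt)
  -> target ignites at step 4
Step 5: cell (4,4)='.' (+2 fires, +4 burnt)
Step 6: cell (4,4)='.' (+1 fires, +2 burnt)
Step 7: cell (4,4)='.' (+0 fires, +1 burnt)
  fire out at step 7

4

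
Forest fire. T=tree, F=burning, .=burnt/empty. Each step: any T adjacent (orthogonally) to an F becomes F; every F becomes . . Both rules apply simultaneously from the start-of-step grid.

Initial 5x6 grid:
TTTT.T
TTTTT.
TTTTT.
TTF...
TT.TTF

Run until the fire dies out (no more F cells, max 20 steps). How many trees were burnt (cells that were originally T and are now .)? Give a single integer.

Answer: 20

Derivation:
Step 1: +3 fires, +2 burnt (F count now 3)
Step 2: +6 fires, +3 burnt (F count now 6)
Step 3: +6 fires, +6 burnt (F count now 6)
Step 4: +4 fires, +6 burnt (F count now 4)
Step 5: +1 fires, +4 burnt (F count now 1)
Step 6: +0 fires, +1 burnt (F count now 0)
Fire out after step 6
Initially T: 21, now '.': 29
Total burnt (originally-T cells now '.'): 20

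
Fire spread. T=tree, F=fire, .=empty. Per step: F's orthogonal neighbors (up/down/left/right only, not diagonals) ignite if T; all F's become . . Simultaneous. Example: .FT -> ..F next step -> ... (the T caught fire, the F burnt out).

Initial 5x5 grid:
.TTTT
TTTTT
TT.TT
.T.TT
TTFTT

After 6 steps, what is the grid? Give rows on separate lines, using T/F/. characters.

Step 1: 2 trees catch fire, 1 burn out
  .TTTT
  TTTTT
  TT.TT
  .T.TT
  TF.FT
Step 2: 4 trees catch fire, 2 burn out
  .TTTT
  TTTTT
  TT.TT
  .F.FT
  F...F
Step 3: 3 trees catch fire, 4 burn out
  .TTTT
  TTTTT
  TF.FT
  ....F
  .....
Step 4: 4 trees catch fire, 3 burn out
  .TTTT
  TFTFT
  F...F
  .....
  .....
Step 5: 5 trees catch fire, 4 burn out
  .FTFT
  F.F.F
  .....
  .....
  .....
Step 6: 2 trees catch fire, 5 burn out
  ..F.F
  .....
  .....
  .....
  .....

..F.F
.....
.....
.....
.....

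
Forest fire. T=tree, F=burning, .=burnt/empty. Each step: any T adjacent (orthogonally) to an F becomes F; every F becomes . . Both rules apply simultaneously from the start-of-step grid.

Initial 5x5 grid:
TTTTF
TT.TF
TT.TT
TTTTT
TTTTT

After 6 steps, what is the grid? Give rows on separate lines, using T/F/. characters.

Step 1: 3 trees catch fire, 2 burn out
  TTTF.
  TT.F.
  TT.TF
  TTTTT
  TTTTT
Step 2: 3 trees catch fire, 3 burn out
  TTF..
  TT...
  TT.F.
  TTTTF
  TTTTT
Step 3: 3 trees catch fire, 3 burn out
  TF...
  TT...
  TT...
  TTTF.
  TTTTF
Step 4: 4 trees catch fire, 3 burn out
  F....
  TF...
  TT...
  TTF..
  TTTF.
Step 5: 4 trees catch fire, 4 burn out
  .....
  F....
  TF...
  TF...
  TTF..
Step 6: 3 trees catch fire, 4 burn out
  .....
  .....
  F....
  F....
  TF...

.....
.....
F....
F....
TF...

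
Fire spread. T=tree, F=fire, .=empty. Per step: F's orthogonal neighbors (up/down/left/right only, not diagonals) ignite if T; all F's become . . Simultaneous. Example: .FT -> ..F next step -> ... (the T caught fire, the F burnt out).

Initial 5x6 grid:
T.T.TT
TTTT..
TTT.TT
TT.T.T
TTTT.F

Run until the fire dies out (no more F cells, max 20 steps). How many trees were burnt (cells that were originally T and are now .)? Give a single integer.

Step 1: +1 fires, +1 burnt (F count now 1)
Step 2: +1 fires, +1 burnt (F count now 1)
Step 3: +1 fires, +1 burnt (F count now 1)
Step 4: +0 fires, +1 burnt (F count now 0)
Fire out after step 4
Initially T: 21, now '.': 12
Total burnt (originally-T cells now '.'): 3

Answer: 3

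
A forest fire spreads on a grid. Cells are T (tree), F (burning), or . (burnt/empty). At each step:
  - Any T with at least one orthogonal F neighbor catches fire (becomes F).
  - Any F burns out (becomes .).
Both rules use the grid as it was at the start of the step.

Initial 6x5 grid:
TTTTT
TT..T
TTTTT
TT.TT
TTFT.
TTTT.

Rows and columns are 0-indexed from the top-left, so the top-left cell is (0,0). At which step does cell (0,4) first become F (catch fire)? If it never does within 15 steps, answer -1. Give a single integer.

Step 1: cell (0,4)='T' (+3 fires, +1 burnt)
Step 2: cell (0,4)='T' (+5 fires, +3 burnt)
Step 3: cell (0,4)='T' (+5 fires, +5 burnt)
Step 4: cell (0,4)='T' (+4 fires, +5 burnt)
Step 5: cell (0,4)='T' (+3 fires, +4 burnt)
Step 6: cell (0,4)='F' (+3 fires, +3 burnt)
  -> target ignites at step 6
Step 7: cell (0,4)='.' (+1 fires, +3 burnt)
Step 8: cell (0,4)='.' (+0 fires, +1 burnt)
  fire out at step 8

6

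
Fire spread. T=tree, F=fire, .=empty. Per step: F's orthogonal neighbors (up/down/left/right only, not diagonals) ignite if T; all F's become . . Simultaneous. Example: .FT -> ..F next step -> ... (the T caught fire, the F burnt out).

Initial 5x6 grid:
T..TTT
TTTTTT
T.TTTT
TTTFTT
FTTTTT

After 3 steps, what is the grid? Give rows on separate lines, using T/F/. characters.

Step 1: 6 trees catch fire, 2 burn out
  T..TTT
  TTTTTT
  T.TFTT
  FTF.FT
  .FTFTT
Step 2: 8 trees catch fire, 6 burn out
  T..TTT
  TTTFTT
  F.F.FT
  .F...F
  ..F.FT
Step 3: 6 trees catch fire, 8 burn out
  T..FTT
  FTF.FT
  .....F
  ......
  .....F

T..FTT
FTF.FT
.....F
......
.....F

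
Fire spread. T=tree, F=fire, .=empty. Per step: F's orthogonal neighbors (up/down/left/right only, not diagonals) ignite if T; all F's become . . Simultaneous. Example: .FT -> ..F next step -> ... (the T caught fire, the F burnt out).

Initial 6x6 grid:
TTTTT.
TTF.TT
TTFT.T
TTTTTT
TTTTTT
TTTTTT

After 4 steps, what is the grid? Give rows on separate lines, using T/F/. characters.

Step 1: 5 trees catch fire, 2 burn out
  TTFTT.
  TF..TT
  TF.F.T
  TTFTTT
  TTTTTT
  TTTTTT
Step 2: 7 trees catch fire, 5 burn out
  TF.FT.
  F...TT
  F....T
  TF.FTT
  TTFTTT
  TTTTTT
Step 3: 7 trees catch fire, 7 burn out
  F...F.
  ....TT
  .....T
  F...FT
  TF.FTT
  TTFTTT
Step 4: 6 trees catch fire, 7 burn out
  ......
  ....FT
  .....T
  .....F
  F...FT
  TF.FTT

......
....FT
.....T
.....F
F...FT
TF.FTT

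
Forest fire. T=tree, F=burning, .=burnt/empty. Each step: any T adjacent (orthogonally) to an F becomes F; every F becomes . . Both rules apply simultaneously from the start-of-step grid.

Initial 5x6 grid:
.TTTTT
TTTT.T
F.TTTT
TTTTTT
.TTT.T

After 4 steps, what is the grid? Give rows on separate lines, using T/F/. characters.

Step 1: 2 trees catch fire, 1 burn out
  .TTTTT
  FTTT.T
  ..TTTT
  FTTTTT
  .TTT.T
Step 2: 2 trees catch fire, 2 burn out
  .TTTTT
  .FTT.T
  ..TTTT
  .FTTTT
  .TTT.T
Step 3: 4 trees catch fire, 2 burn out
  .FTTTT
  ..FT.T
  ..TTTT
  ..FTTT
  .FTT.T
Step 4: 5 trees catch fire, 4 burn out
  ..FTTT
  ...F.T
  ..FTTT
  ...FTT
  ..FT.T

..FTTT
...F.T
..FTTT
...FTT
..FT.T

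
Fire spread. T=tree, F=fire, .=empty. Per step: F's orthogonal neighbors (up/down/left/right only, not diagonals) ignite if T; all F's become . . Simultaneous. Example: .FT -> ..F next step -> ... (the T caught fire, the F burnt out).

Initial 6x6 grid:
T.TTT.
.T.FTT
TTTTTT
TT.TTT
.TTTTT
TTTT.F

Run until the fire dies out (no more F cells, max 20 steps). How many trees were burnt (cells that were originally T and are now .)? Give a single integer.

Answer: 26

Derivation:
Step 1: +4 fires, +2 burnt (F count now 4)
Step 2: +8 fires, +4 burnt (F count now 8)
Step 3: +4 fires, +8 burnt (F count now 4)
Step 4: +5 fires, +4 burnt (F count now 5)
Step 5: +3 fires, +5 burnt (F count now 3)
Step 6: +1 fires, +3 burnt (F count now 1)
Step 7: +1 fires, +1 burnt (F count now 1)
Step 8: +0 fires, +1 burnt (F count now 0)
Fire out after step 8
Initially T: 27, now '.': 35
Total burnt (originally-T cells now '.'): 26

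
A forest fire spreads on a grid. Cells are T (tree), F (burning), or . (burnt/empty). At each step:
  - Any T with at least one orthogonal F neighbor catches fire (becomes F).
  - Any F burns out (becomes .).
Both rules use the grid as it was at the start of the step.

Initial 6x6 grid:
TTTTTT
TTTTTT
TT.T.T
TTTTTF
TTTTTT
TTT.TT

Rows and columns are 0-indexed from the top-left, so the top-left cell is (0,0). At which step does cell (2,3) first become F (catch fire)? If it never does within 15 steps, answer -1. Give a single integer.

Step 1: cell (2,3)='T' (+3 fires, +1 burnt)
Step 2: cell (2,3)='T' (+4 fires, +3 burnt)
Step 3: cell (2,3)='F' (+6 fires, +4 burnt)
  -> target ignites at step 3
Step 4: cell (2,3)='.' (+4 fires, +6 burnt)
Step 5: cell (2,3)='.' (+6 fires, +4 burnt)
Step 6: cell (2,3)='.' (+5 fires, +6 burnt)
Step 7: cell (2,3)='.' (+3 fires, +5 burnt)
Step 8: cell (2,3)='.' (+1 fires, +3 burnt)
Step 9: cell (2,3)='.' (+0 fires, +1 burnt)
  fire out at step 9

3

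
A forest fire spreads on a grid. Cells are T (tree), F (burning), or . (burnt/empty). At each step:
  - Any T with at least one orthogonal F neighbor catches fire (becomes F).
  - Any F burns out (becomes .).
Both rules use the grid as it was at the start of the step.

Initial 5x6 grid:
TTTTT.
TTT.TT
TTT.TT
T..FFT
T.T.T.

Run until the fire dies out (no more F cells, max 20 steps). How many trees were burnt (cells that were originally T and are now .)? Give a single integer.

Step 1: +3 fires, +2 burnt (F count now 3)
Step 2: +2 fires, +3 burnt (F count now 2)
Step 3: +2 fires, +2 burnt (F count now 2)
Step 4: +1 fires, +2 burnt (F count now 1)
Step 5: +1 fires, +1 burnt (F count now 1)
Step 6: +2 fires, +1 burnt (F count now 2)
Step 7: +3 fires, +2 burnt (F count now 3)
Step 8: +2 fires, +3 burnt (F count now 2)
Step 9: +1 fires, +2 burnt (F count now 1)
Step 10: +1 fires, +1 burnt (F count now 1)
Step 11: +1 fires, +1 burnt (F count now 1)
Step 12: +0 fires, +1 burnt (F count now 0)
Fire out after step 12
Initially T: 20, now '.': 29
Total burnt (originally-T cells now '.'): 19

Answer: 19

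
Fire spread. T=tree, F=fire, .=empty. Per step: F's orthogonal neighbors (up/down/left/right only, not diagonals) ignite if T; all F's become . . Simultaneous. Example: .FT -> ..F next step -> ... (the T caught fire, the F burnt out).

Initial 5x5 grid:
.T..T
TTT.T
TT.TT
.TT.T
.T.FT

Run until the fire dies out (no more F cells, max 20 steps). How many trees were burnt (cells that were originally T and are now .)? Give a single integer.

Step 1: +1 fires, +1 burnt (F count now 1)
Step 2: +1 fires, +1 burnt (F count now 1)
Step 3: +1 fires, +1 burnt (F count now 1)
Step 4: +2 fires, +1 burnt (F count now 2)
Step 5: +1 fires, +2 burnt (F count now 1)
Step 6: +0 fires, +1 burnt (F count now 0)
Fire out after step 6
Initially T: 15, now '.': 16
Total burnt (originally-T cells now '.'): 6

Answer: 6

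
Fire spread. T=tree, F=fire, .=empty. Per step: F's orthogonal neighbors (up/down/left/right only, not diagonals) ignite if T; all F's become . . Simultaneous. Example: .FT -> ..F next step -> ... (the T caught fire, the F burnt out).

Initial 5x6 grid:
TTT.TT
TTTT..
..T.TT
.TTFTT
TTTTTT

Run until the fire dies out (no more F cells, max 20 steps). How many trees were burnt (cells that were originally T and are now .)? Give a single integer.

Step 1: +3 fires, +1 burnt (F count now 3)
Step 2: +6 fires, +3 burnt (F count now 6)
Step 3: +4 fires, +6 burnt (F count now 4)
Step 4: +4 fires, +4 burnt (F count now 4)
Step 5: +2 fires, +4 burnt (F count now 2)
Step 6: +1 fires, +2 burnt (F count now 1)
Step 7: +0 fires, +1 burnt (F count now 0)
Fire out after step 7
Initially T: 22, now '.': 28
Total burnt (originally-T cells now '.'): 20

Answer: 20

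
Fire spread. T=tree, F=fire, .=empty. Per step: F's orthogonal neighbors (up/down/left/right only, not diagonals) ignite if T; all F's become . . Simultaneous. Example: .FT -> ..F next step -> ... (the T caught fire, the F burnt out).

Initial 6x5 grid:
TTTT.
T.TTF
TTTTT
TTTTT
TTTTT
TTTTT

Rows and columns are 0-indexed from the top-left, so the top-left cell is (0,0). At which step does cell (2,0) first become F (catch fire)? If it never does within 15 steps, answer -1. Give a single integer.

Step 1: cell (2,0)='T' (+2 fires, +1 burnt)
Step 2: cell (2,0)='T' (+4 fires, +2 burnt)
Step 3: cell (2,0)='T' (+4 fires, +4 burnt)
Step 4: cell (2,0)='T' (+5 fires, +4 burnt)
Step 5: cell (2,0)='F' (+5 fires, +5 burnt)
  -> target ignites at step 5
Step 6: cell (2,0)='.' (+4 fires, +5 burnt)
Step 7: cell (2,0)='.' (+2 fires, +4 burnt)
Step 8: cell (2,0)='.' (+1 fires, +2 burnt)
Step 9: cell (2,0)='.' (+0 fires, +1 burnt)
  fire out at step 9

5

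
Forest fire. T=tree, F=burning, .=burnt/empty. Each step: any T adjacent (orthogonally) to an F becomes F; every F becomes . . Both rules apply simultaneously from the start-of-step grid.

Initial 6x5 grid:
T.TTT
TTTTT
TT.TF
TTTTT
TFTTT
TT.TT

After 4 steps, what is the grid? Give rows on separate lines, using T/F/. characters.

Step 1: 7 trees catch fire, 2 burn out
  T.TTT
  TTTTF
  TT.F.
  TFTTF
  F.FTT
  TF.TT
Step 2: 9 trees catch fire, 7 burn out
  T.TTF
  TTTF.
  TF...
  F.FF.
  ...FF
  F..TT
Step 3: 6 trees catch fire, 9 burn out
  T.TF.
  TFF..
  F....
  .....
  .....
  ...FF
Step 4: 2 trees catch fire, 6 burn out
  T.F..
  F....
  .....
  .....
  .....
  .....

T.F..
F....
.....
.....
.....
.....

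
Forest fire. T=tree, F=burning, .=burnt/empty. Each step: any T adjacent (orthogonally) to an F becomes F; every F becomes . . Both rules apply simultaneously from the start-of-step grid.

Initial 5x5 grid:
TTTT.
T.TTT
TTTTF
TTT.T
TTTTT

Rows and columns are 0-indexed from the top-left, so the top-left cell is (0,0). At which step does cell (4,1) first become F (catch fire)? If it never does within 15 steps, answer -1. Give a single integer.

Step 1: cell (4,1)='T' (+3 fires, +1 burnt)
Step 2: cell (4,1)='T' (+3 fires, +3 burnt)
Step 3: cell (4,1)='T' (+5 fires, +3 burnt)
Step 4: cell (4,1)='T' (+4 fires, +5 burnt)
Step 5: cell (4,1)='F' (+4 fires, +4 burnt)
  -> target ignites at step 5
Step 6: cell (4,1)='.' (+2 fires, +4 burnt)
Step 7: cell (4,1)='.' (+0 fires, +2 burnt)
  fire out at step 7

5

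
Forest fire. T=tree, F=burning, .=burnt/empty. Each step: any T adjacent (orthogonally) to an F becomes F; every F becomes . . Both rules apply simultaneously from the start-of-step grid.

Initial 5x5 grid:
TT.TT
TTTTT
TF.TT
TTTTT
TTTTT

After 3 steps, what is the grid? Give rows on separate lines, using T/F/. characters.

Step 1: 3 trees catch fire, 1 burn out
  TT.TT
  TFTTT
  F..TT
  TFTTT
  TTTTT
Step 2: 6 trees catch fire, 3 burn out
  TF.TT
  F.FTT
  ...TT
  F.FTT
  TFTTT
Step 3: 5 trees catch fire, 6 burn out
  F..TT
  ...FT
  ...TT
  ...FT
  F.FTT

F..TT
...FT
...TT
...FT
F.FTT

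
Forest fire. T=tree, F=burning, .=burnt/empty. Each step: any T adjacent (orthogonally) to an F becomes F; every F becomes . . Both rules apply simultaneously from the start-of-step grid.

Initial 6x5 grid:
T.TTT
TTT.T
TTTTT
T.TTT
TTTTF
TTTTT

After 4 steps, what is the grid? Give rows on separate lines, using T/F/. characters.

Step 1: 3 trees catch fire, 1 burn out
  T.TTT
  TTT.T
  TTTTT
  T.TTF
  TTTF.
  TTTTF
Step 2: 4 trees catch fire, 3 burn out
  T.TTT
  TTT.T
  TTTTF
  T.TF.
  TTF..
  TTTF.
Step 3: 5 trees catch fire, 4 burn out
  T.TTT
  TTT.F
  TTTF.
  T.F..
  TF...
  TTF..
Step 4: 4 trees catch fire, 5 burn out
  T.TTF
  TTT..
  TTF..
  T....
  F....
  TF...

T.TTF
TTT..
TTF..
T....
F....
TF...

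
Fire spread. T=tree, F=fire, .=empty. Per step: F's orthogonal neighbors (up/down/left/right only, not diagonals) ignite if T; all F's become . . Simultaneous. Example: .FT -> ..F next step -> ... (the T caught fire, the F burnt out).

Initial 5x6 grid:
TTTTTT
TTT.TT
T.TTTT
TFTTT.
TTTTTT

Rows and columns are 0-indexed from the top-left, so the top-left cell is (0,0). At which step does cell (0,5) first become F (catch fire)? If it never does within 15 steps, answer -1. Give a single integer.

Step 1: cell (0,5)='T' (+3 fires, +1 burnt)
Step 2: cell (0,5)='T' (+5 fires, +3 burnt)
Step 3: cell (0,5)='T' (+5 fires, +5 burnt)
Step 4: cell (0,5)='T' (+5 fires, +5 burnt)
Step 5: cell (0,5)='T' (+5 fires, +5 burnt)
Step 6: cell (0,5)='T' (+2 fires, +5 burnt)
Step 7: cell (0,5)='F' (+1 fires, +2 burnt)
  -> target ignites at step 7
Step 8: cell (0,5)='.' (+0 fires, +1 burnt)
  fire out at step 8

7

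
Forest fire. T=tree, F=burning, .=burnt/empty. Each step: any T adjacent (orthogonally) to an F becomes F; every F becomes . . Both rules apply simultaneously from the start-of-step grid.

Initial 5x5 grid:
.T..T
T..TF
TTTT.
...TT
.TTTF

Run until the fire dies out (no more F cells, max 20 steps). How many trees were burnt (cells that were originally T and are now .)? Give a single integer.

Answer: 12

Derivation:
Step 1: +4 fires, +2 burnt (F count now 4)
Step 2: +3 fires, +4 burnt (F count now 3)
Step 3: +2 fires, +3 burnt (F count now 2)
Step 4: +1 fires, +2 burnt (F count now 1)
Step 5: +1 fires, +1 burnt (F count now 1)
Step 6: +1 fires, +1 burnt (F count now 1)
Step 7: +0 fires, +1 burnt (F count now 0)
Fire out after step 7
Initially T: 13, now '.': 24
Total burnt (originally-T cells now '.'): 12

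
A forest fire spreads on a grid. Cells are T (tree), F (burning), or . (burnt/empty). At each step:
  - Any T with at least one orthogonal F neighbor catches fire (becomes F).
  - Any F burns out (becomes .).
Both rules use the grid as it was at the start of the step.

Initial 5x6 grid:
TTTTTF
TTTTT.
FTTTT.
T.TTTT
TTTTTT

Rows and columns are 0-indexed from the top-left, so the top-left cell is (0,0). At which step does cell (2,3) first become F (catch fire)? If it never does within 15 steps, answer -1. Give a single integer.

Step 1: cell (2,3)='T' (+4 fires, +2 burnt)
Step 2: cell (2,3)='T' (+6 fires, +4 burnt)
Step 3: cell (2,3)='F' (+8 fires, +6 burnt)
  -> target ignites at step 3
Step 4: cell (2,3)='.' (+3 fires, +8 burnt)
Step 5: cell (2,3)='.' (+3 fires, +3 burnt)
Step 6: cell (2,3)='.' (+1 fires, +3 burnt)
Step 7: cell (2,3)='.' (+0 fires, +1 burnt)
  fire out at step 7

3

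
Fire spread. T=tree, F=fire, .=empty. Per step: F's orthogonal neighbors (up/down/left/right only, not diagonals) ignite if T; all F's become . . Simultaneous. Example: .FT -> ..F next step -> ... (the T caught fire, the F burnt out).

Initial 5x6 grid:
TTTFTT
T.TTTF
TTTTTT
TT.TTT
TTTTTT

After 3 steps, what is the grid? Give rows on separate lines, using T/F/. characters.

Step 1: 6 trees catch fire, 2 burn out
  TTF.FF
  T.TFF.
  TTTTTF
  TT.TTT
  TTTTTT
Step 2: 5 trees catch fire, 6 burn out
  TF....
  T.F...
  TTTFF.
  TT.TTF
  TTTTTT
Step 3: 5 trees catch fire, 5 burn out
  F.....
  T.....
  TTF...
  TT.FF.
  TTTTTF

F.....
T.....
TTF...
TT.FF.
TTTTTF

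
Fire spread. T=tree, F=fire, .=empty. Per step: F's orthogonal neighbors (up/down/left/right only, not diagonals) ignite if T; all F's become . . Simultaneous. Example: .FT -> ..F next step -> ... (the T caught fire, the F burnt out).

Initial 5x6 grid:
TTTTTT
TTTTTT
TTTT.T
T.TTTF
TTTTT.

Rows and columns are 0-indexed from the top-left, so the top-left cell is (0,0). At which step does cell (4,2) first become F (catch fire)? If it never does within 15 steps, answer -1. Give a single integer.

Step 1: cell (4,2)='T' (+2 fires, +1 burnt)
Step 2: cell (4,2)='T' (+3 fires, +2 burnt)
Step 3: cell (4,2)='T' (+5 fires, +3 burnt)
Step 4: cell (4,2)='F' (+4 fires, +5 burnt)
  -> target ignites at step 4
Step 5: cell (4,2)='.' (+4 fires, +4 burnt)
Step 6: cell (4,2)='.' (+4 fires, +4 burnt)
Step 7: cell (4,2)='.' (+3 fires, +4 burnt)
Step 8: cell (4,2)='.' (+1 fires, +3 burnt)
Step 9: cell (4,2)='.' (+0 fires, +1 burnt)
  fire out at step 9

4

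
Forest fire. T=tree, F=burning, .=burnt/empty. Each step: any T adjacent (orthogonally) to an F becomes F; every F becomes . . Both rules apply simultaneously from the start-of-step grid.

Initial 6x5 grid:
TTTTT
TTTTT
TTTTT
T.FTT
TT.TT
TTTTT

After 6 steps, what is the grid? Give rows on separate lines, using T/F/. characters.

Step 1: 2 trees catch fire, 1 burn out
  TTTTT
  TTTTT
  TTFTT
  T..FT
  TT.TT
  TTTTT
Step 2: 5 trees catch fire, 2 burn out
  TTTTT
  TTFTT
  TF.FT
  T...F
  TT.FT
  TTTTT
Step 3: 7 trees catch fire, 5 burn out
  TTFTT
  TF.FT
  F...F
  T....
  TT..F
  TTTFT
Step 4: 7 trees catch fire, 7 burn out
  TF.FT
  F...F
  .....
  F....
  TT...
  TTF.F
Step 5: 4 trees catch fire, 7 burn out
  F...F
  .....
  .....
  .....
  FT...
  TF...
Step 6: 2 trees catch fire, 4 burn out
  .....
  .....
  .....
  .....
  .F...
  F....

.....
.....
.....
.....
.F...
F....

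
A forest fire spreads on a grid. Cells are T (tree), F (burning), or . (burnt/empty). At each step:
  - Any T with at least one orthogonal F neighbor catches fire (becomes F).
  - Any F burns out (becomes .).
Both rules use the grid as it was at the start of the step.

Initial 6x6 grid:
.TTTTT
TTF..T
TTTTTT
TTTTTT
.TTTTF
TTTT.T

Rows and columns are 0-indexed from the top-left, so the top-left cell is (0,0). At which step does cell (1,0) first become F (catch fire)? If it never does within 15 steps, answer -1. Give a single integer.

Step 1: cell (1,0)='T' (+6 fires, +2 burnt)
Step 2: cell (1,0)='F' (+9 fires, +6 burnt)
  -> target ignites at step 2
Step 3: cell (1,0)='.' (+8 fires, +9 burnt)
Step 4: cell (1,0)='.' (+4 fires, +8 burnt)
Step 5: cell (1,0)='.' (+1 fires, +4 burnt)
Step 6: cell (1,0)='.' (+1 fires, +1 burnt)
Step 7: cell (1,0)='.' (+0 fires, +1 burnt)
  fire out at step 7

2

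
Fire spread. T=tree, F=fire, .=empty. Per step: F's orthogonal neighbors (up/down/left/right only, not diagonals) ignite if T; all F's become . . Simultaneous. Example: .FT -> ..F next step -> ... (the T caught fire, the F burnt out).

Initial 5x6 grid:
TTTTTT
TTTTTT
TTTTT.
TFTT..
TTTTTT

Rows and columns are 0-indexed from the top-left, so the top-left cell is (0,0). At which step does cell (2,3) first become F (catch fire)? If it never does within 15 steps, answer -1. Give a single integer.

Step 1: cell (2,3)='T' (+4 fires, +1 burnt)
Step 2: cell (2,3)='T' (+6 fires, +4 burnt)
Step 3: cell (2,3)='F' (+5 fires, +6 burnt)
  -> target ignites at step 3
Step 4: cell (2,3)='.' (+5 fires, +5 burnt)
Step 5: cell (2,3)='.' (+3 fires, +5 burnt)
Step 6: cell (2,3)='.' (+2 fires, +3 burnt)
Step 7: cell (2,3)='.' (+1 fires, +2 burnt)
Step 8: cell (2,3)='.' (+0 fires, +1 burnt)
  fire out at step 8

3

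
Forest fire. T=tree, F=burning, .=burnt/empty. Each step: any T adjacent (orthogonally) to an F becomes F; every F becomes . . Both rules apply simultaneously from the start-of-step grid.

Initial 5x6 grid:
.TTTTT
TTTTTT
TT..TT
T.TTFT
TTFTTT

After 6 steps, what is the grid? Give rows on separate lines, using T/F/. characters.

Step 1: 7 trees catch fire, 2 burn out
  .TTTTT
  TTTTTT
  TT..FT
  T.FF.F
  TF.FFT
Step 2: 4 trees catch fire, 7 burn out
  .TTTTT
  TTTTFT
  TT...F
  T.....
  F....F
Step 3: 4 trees catch fire, 4 burn out
  .TTTFT
  TTTF.F
  TT....
  F.....
  ......
Step 4: 4 trees catch fire, 4 burn out
  .TTF.F
  TTF...
  FT....
  ......
  ......
Step 5: 4 trees catch fire, 4 burn out
  .TF...
  FF....
  .F....
  ......
  ......
Step 6: 1 trees catch fire, 4 burn out
  .F....
  ......
  ......
  ......
  ......

.F....
......
......
......
......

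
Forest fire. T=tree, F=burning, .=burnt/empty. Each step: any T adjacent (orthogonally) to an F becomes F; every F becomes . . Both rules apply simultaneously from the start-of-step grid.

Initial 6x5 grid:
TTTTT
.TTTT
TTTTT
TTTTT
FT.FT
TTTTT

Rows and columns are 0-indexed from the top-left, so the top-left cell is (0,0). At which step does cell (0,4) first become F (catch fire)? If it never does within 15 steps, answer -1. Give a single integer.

Step 1: cell (0,4)='T' (+6 fires, +2 burnt)
Step 2: cell (0,4)='T' (+8 fires, +6 burnt)
Step 3: cell (0,4)='T' (+4 fires, +8 burnt)
Step 4: cell (0,4)='T' (+4 fires, +4 burnt)
Step 5: cell (0,4)='F' (+3 fires, +4 burnt)
  -> target ignites at step 5
Step 6: cell (0,4)='.' (+1 fires, +3 burnt)
Step 7: cell (0,4)='.' (+0 fires, +1 burnt)
  fire out at step 7

5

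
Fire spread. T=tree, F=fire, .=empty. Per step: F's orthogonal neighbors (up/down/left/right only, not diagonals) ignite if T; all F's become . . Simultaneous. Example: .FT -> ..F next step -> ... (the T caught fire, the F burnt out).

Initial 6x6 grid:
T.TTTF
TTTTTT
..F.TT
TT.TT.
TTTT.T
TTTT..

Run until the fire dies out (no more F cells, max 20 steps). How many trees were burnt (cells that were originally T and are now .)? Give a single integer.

Answer: 24

Derivation:
Step 1: +3 fires, +2 burnt (F count now 3)
Step 2: +6 fires, +3 burnt (F count now 6)
Step 3: +2 fires, +6 burnt (F count now 2)
Step 4: +2 fires, +2 burnt (F count now 2)
Step 5: +1 fires, +2 burnt (F count now 1)
Step 6: +1 fires, +1 burnt (F count now 1)
Step 7: +2 fires, +1 burnt (F count now 2)
Step 8: +2 fires, +2 burnt (F count now 2)
Step 9: +3 fires, +2 burnt (F count now 3)
Step 10: +2 fires, +3 burnt (F count now 2)
Step 11: +0 fires, +2 burnt (F count now 0)
Fire out after step 11
Initially T: 25, now '.': 35
Total burnt (originally-T cells now '.'): 24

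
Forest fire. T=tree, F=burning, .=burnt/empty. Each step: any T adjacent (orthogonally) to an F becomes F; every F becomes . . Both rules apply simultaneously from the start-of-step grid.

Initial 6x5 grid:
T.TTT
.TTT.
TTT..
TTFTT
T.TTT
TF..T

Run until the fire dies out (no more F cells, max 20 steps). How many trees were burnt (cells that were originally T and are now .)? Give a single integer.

Answer: 19

Derivation:
Step 1: +5 fires, +2 burnt (F count now 5)
Step 2: +6 fires, +5 burnt (F count now 6)
Step 3: +5 fires, +6 burnt (F count now 5)
Step 4: +2 fires, +5 burnt (F count now 2)
Step 5: +1 fires, +2 burnt (F count now 1)
Step 6: +0 fires, +1 burnt (F count now 0)
Fire out after step 6
Initially T: 20, now '.': 29
Total burnt (originally-T cells now '.'): 19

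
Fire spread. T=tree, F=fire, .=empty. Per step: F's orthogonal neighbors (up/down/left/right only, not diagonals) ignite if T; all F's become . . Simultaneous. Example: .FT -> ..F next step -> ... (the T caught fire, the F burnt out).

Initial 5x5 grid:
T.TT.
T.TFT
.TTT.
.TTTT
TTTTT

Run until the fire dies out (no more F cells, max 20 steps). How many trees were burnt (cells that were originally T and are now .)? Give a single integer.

Answer: 16

Derivation:
Step 1: +4 fires, +1 burnt (F count now 4)
Step 2: +3 fires, +4 burnt (F count now 3)
Step 3: +4 fires, +3 burnt (F count now 4)
Step 4: +3 fires, +4 burnt (F count now 3)
Step 5: +1 fires, +3 burnt (F count now 1)
Step 6: +1 fires, +1 burnt (F count now 1)
Step 7: +0 fires, +1 burnt (F count now 0)
Fire out after step 7
Initially T: 18, now '.': 23
Total burnt (originally-T cells now '.'): 16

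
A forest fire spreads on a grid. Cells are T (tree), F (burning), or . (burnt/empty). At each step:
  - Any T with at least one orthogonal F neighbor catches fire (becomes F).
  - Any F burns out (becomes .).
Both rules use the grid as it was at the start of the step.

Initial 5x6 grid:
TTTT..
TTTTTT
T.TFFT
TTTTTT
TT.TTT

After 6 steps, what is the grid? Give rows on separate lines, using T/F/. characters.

Step 1: 6 trees catch fire, 2 burn out
  TTTT..
  TTTFFT
  T.F..F
  TTTFFT
  TT.TTT
Step 2: 7 trees catch fire, 6 burn out
  TTTF..
  TTF..F
  T.....
  TTF..F
  TT.FFT
Step 3: 4 trees catch fire, 7 burn out
  TTF...
  TF....
  T.....
  TF....
  TT...F
Step 4: 4 trees catch fire, 4 burn out
  TF....
  F.....
  T.....
  F.....
  TF....
Step 5: 3 trees catch fire, 4 burn out
  F.....
  ......
  F.....
  ......
  F.....
Step 6: 0 trees catch fire, 3 burn out
  ......
  ......
  ......
  ......
  ......

......
......
......
......
......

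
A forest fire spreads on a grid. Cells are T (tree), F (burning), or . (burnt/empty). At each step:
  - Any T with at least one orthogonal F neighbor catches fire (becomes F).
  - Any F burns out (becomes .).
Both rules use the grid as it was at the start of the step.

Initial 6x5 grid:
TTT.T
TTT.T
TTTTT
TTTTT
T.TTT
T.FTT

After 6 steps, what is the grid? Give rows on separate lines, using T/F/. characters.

Step 1: 2 trees catch fire, 1 burn out
  TTT.T
  TTT.T
  TTTTT
  TTTTT
  T.FTT
  T..FT
Step 2: 3 trees catch fire, 2 burn out
  TTT.T
  TTT.T
  TTTTT
  TTFTT
  T..FT
  T...F
Step 3: 4 trees catch fire, 3 burn out
  TTT.T
  TTT.T
  TTFTT
  TF.FT
  T...F
  T....
Step 4: 5 trees catch fire, 4 burn out
  TTT.T
  TTF.T
  TF.FT
  F...F
  T....
  T....
Step 5: 5 trees catch fire, 5 burn out
  TTF.T
  TF..T
  F...F
  .....
  F....
  T....
Step 6: 4 trees catch fire, 5 burn out
  TF..T
  F...F
  .....
  .....
  .....
  F....

TF..T
F...F
.....
.....
.....
F....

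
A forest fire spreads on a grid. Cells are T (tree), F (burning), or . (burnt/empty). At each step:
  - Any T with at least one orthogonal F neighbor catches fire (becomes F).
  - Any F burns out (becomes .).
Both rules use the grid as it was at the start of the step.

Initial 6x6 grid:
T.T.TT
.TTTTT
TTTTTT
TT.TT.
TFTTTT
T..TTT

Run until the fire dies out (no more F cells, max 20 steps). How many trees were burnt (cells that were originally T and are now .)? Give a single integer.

Answer: 27

Derivation:
Step 1: +3 fires, +1 burnt (F count now 3)
Step 2: +4 fires, +3 burnt (F count now 4)
Step 3: +6 fires, +4 burnt (F count now 6)
Step 4: +5 fires, +6 burnt (F count now 5)
Step 5: +4 fires, +5 burnt (F count now 4)
Step 6: +2 fires, +4 burnt (F count now 2)
Step 7: +2 fires, +2 burnt (F count now 2)
Step 8: +1 fires, +2 burnt (F count now 1)
Step 9: +0 fires, +1 burnt (F count now 0)
Fire out after step 9
Initially T: 28, now '.': 35
Total burnt (originally-T cells now '.'): 27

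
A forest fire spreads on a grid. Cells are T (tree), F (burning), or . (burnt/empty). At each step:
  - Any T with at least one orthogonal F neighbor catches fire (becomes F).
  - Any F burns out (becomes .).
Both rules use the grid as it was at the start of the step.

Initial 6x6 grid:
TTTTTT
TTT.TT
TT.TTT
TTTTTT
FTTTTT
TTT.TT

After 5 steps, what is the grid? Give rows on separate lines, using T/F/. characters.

Step 1: 3 trees catch fire, 1 burn out
  TTTTTT
  TTT.TT
  TT.TTT
  FTTTTT
  .FTTTT
  FTT.TT
Step 2: 4 trees catch fire, 3 burn out
  TTTTTT
  TTT.TT
  FT.TTT
  .FTTTT
  ..FTTT
  .FT.TT
Step 3: 5 trees catch fire, 4 burn out
  TTTTTT
  FTT.TT
  .F.TTT
  ..FTTT
  ...FTT
  ..F.TT
Step 4: 4 trees catch fire, 5 burn out
  FTTTTT
  .FT.TT
  ...TTT
  ...FTT
  ....FT
  ....TT
Step 5: 6 trees catch fire, 4 burn out
  .FTTTT
  ..F.TT
  ...FTT
  ....FT
  .....F
  ....FT

.FTTTT
..F.TT
...FTT
....FT
.....F
....FT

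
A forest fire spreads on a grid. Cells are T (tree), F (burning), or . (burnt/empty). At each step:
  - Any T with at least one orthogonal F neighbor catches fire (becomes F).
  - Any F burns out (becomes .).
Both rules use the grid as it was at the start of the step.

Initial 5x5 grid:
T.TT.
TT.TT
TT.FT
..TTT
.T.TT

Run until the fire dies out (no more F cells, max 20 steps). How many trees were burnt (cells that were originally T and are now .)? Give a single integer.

Step 1: +3 fires, +1 burnt (F count now 3)
Step 2: +5 fires, +3 burnt (F count now 5)
Step 3: +2 fires, +5 burnt (F count now 2)
Step 4: +0 fires, +2 burnt (F count now 0)
Fire out after step 4
Initially T: 16, now '.': 19
Total burnt (originally-T cells now '.'): 10

Answer: 10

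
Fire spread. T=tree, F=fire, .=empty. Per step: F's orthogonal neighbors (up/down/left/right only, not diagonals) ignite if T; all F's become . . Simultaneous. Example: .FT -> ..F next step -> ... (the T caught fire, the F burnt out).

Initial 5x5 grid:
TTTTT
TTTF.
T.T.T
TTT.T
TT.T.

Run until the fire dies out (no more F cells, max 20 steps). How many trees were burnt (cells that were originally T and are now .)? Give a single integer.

Step 1: +2 fires, +1 burnt (F count now 2)
Step 2: +4 fires, +2 burnt (F count now 4)
Step 3: +3 fires, +4 burnt (F count now 3)
Step 4: +3 fires, +3 burnt (F count now 3)
Step 5: +2 fires, +3 burnt (F count now 2)
Step 6: +1 fires, +2 burnt (F count now 1)
Step 7: +0 fires, +1 burnt (F count now 0)
Fire out after step 7
Initially T: 18, now '.': 22
Total burnt (originally-T cells now '.'): 15

Answer: 15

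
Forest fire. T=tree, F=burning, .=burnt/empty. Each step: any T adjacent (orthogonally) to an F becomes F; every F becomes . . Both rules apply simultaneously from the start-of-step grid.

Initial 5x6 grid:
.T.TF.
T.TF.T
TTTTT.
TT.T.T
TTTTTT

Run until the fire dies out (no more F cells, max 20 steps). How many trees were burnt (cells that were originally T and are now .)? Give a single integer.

Step 1: +3 fires, +2 burnt (F count now 3)
Step 2: +3 fires, +3 burnt (F count now 3)
Step 3: +2 fires, +3 burnt (F count now 2)
Step 4: +4 fires, +2 burnt (F count now 4)
Step 5: +4 fires, +4 burnt (F count now 4)
Step 6: +2 fires, +4 burnt (F count now 2)
Step 7: +0 fires, +2 burnt (F count now 0)
Fire out after step 7
Initially T: 20, now '.': 28
Total burnt (originally-T cells now '.'): 18

Answer: 18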